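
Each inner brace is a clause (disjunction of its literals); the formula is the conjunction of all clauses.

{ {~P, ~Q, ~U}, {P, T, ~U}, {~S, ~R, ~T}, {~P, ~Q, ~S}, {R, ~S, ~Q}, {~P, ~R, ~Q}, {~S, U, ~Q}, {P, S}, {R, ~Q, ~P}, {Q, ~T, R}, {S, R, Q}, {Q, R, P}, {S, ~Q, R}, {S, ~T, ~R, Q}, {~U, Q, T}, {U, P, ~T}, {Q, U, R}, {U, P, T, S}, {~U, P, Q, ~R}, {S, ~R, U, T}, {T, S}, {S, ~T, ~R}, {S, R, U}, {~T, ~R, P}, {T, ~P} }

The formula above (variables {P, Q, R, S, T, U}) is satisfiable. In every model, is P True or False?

False

Suppose P = 1.
Unit clause (T) forces T = 1.
Try Q = 0.
Unit clause (R) forces R = 1.
Unit clause (~S) forces S = 0.
But (S) is also a unit clause — contradiction.
Undo Q and try Q = 1.
Unit clause (~U) forces U = 0.
Unit clause (~S) forces S = 0.
Unit clause (~R) forces R = 0.
But (R) is also a unit clause — contradiction.
Either choice for Q ends in contradiction.
So every satisfying assignment has P = False.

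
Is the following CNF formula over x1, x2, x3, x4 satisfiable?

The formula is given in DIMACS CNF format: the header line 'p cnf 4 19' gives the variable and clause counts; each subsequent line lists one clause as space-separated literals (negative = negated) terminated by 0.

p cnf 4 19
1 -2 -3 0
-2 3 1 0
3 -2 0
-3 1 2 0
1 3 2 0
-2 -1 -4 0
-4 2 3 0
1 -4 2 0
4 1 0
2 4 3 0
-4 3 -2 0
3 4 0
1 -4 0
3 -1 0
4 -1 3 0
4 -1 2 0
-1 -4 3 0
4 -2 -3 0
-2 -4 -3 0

Yes, satisfiable

Case x3 = True:
Case x1 = True:
Case x2 = False:
(x4) alone gives x4 = True.
All clauses are satisfied.
A satisfying assignment: x1=True; x2=False; x3=True; x4=True.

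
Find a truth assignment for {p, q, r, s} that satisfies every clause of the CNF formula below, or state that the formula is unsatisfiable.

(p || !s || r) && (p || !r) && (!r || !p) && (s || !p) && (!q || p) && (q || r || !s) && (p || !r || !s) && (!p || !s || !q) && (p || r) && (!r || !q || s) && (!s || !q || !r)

UNSATISFIABLE

Case p = true:
Unit clause (!r) forces r = false.
Unit clause (s) forces s = true.
Unit clause (q) forces q = true.
Now (!q) is unsatisfied and unit — conflict.
Undo p and try p = false.
Unit clause (!r) forces r = false.
Now (r) is unsatisfied and unit — conflict.
Neither p = true nor p = false works.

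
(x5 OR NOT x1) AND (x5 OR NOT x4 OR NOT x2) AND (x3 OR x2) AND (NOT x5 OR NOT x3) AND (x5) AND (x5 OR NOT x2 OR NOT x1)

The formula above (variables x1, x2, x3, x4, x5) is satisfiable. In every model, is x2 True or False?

Suppose x2 = false.
The clause (x3) is unit, so x3 = true.
The clause (NOT x5) is unit, so x5 = false.
But (x5) is also a unit clause — contradiction.
So every satisfying assignment has x2 = True.

True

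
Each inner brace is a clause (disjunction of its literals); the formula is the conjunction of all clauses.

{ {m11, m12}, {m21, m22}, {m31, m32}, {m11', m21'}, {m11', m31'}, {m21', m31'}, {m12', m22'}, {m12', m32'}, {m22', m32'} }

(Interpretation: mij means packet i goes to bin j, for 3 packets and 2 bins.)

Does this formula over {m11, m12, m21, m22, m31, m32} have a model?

Try m11 = 1.
From the singleton clause (m21'), m21 = 0.
From the singleton clause (m22), m22 = 1.
From the singleton clause (m31'), m31 = 0.
From the singleton clause (m32), m32 = 1.
But (m32') is also a unit clause — contradiction.
That branch fails; take m11 = 0 instead.
From the singleton clause (m12), m12 = 1.
From the singleton clause (m22'), m22 = 0.
From the singleton clause (m21), m21 = 1.
From the singleton clause (m31'), m31 = 0.
From the singleton clause (m32), m32 = 1.
But (m32') is also a unit clause — contradiction.
Either choice for m11 ends in contradiction.
No assignment satisfies every clause.

No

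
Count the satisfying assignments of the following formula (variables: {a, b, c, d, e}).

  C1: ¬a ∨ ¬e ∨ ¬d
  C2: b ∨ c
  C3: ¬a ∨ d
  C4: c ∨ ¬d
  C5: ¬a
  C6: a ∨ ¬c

2

There are 2^5 = 32 truth assignments over (a, b, c, d, e).
Split on e. With e = True, the clauses containing e are satisfied and ¬e drops from the rest; 1 of the 2^4 = 16 assignments to the other variables satisfy what remains.
With e = False, by the same count on the reduced clause set, 1 assignment works.
Total: 1 + 1 = 2.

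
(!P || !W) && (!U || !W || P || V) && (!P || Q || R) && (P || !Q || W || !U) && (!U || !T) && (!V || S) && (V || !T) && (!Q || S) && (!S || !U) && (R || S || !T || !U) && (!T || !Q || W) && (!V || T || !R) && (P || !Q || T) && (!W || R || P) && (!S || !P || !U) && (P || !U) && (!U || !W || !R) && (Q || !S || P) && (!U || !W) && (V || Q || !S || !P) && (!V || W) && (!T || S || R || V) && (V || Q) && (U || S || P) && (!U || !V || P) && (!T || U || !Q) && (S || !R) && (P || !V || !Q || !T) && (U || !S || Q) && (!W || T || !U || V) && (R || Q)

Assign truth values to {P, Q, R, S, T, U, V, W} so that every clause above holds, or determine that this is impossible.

Suppose P = true.
Unit clause (!W) forces W = false.
Unit clause (!V) forces V = false.
Unit clause (!T) forces T = false.
Unit clause (Q) forces Q = true.
Unit clause (S) forces S = true.
Unit clause (!U) forces U = false.
All clauses hold; R can take either value.

P ↦ true; Q ↦ true; R ↦ false; S ↦ true; T ↦ false; U ↦ false; V ↦ false; W ↦ false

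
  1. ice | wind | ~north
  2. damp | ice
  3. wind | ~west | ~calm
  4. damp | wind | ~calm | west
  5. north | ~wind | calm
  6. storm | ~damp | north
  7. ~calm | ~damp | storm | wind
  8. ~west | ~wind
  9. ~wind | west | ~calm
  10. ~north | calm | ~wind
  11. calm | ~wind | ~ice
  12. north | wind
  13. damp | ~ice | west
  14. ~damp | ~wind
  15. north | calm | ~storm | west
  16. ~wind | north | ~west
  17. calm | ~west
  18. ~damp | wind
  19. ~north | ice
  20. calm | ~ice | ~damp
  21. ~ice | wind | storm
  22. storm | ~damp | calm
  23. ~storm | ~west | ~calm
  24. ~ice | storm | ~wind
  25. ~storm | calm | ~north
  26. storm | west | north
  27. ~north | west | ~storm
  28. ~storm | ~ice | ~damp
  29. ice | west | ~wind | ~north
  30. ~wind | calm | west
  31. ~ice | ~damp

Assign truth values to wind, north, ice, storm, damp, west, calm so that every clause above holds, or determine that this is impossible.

Branch on damp: set damp = 1.
From the singleton clause (~wind), wind = 0.
Now (wind) is unsatisfied and unit — conflict.
So damp must be the other value — set damp = 0.
From the singleton clause (ice), ice = 1.
From the singleton clause (west), west = 1.
From the singleton clause (~wind), wind = 0.
From the singleton clause (~calm), calm = 0.
Now (calm) is unsatisfied and unit — conflict.
Both values of damp lead to a conflict.

UNSATISFIABLE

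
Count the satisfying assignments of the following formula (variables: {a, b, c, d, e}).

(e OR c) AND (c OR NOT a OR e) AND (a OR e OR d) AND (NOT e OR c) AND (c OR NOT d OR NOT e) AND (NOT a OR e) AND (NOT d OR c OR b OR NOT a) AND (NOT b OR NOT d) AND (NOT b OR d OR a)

6

There are 2^5 = 32 truth assignments over (a, b, c, d, e).
Split on c. With c = true, the clauses containing c are satisfied and NOT c drops from the rest; 6 of the 2^4 = 16 assignments to the other variables satisfy what remains.
With c = false, by the same count on the reduced clause set, 0 assignments work.
(One model: a=F, b=F, c=T, d=F, e=T.)
Total: 6 + 0 = 6.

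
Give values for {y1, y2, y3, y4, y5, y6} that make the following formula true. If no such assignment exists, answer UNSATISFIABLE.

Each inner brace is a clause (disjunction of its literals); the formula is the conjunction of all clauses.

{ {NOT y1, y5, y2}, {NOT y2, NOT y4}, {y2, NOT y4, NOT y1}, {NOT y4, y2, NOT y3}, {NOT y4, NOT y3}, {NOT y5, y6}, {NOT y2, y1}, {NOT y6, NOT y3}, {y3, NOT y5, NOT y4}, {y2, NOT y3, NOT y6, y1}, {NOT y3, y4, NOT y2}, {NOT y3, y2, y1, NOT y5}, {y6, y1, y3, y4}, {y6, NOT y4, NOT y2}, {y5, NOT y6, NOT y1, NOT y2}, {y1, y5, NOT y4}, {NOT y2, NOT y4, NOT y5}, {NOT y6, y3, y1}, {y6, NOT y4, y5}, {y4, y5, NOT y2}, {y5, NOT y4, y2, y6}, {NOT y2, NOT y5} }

y1=true, y2=false, y3=false, y4=false, y5=true, y6=true

Case y2 = false:
Case y1 = true:
Unit clause (y5) forces y5 = true.
Unit clause (NOT y4) forces y4 = false.
Unit clause (y6) forces y6 = true.
Unit clause (NOT y3) forces y3 = false.
All clauses are satisfied.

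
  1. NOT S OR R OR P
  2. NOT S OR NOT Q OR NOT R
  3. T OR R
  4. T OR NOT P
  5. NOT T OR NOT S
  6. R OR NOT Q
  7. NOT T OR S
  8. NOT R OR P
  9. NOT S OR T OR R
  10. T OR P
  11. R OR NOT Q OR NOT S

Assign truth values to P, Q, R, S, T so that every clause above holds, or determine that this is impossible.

Suppose T = true.
Unit clause (NOT S) forces S = false.
But (S) is also a unit clause — contradiction.
Undo T and try T = false.
Unit clause (R) forces R = true.
Unit clause (NOT P) forces P = false.
But (P) is also a unit clause — contradiction.
Either choice for T ends in contradiction.

UNSATISFIABLE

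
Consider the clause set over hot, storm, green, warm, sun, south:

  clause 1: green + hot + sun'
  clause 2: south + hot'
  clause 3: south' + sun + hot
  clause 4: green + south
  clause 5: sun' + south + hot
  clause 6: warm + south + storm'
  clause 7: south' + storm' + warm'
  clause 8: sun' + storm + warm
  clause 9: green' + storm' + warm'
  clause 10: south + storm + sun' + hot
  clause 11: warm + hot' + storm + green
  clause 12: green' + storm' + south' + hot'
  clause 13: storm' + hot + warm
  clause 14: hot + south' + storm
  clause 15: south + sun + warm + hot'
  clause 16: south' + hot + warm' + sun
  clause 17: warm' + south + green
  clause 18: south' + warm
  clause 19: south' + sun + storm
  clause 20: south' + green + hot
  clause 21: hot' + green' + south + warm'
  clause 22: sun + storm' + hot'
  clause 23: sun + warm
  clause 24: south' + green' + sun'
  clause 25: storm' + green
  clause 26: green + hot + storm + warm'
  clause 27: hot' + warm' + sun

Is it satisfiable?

Try south = 1.
(warm) alone gives warm = 1.
(storm') alone gives storm = 0.
(hot) alone gives hot = 1.
(sun) alone gives sun = 1.
(green') alone gives green = 0.
All clauses are satisfied.
A satisfying assignment: hot ↦ 1; storm ↦ 0; green ↦ 0; warm ↦ 1; sun ↦ 1; south ↦ 1.

Yes, satisfiable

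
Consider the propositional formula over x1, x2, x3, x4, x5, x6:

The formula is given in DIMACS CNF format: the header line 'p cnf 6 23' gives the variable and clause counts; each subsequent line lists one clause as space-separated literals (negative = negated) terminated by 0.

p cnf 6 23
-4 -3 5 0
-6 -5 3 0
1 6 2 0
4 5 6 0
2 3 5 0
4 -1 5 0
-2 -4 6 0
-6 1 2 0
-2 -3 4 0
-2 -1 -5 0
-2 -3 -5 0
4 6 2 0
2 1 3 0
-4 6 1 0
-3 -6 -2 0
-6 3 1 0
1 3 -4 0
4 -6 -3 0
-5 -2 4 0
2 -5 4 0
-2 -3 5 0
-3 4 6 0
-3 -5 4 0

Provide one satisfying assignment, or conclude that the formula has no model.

Branch on x4: set x4 = True.
Branch on x3: set x3 = False.
Unit clause (x1) forces x1 = True.
Branch on x6: set x6 = True.
Unit clause (¬x5) forces x5 = False.
Unit clause (x2) forces x2 = True.
This assignment satisfies each clause.

x1: True,  x2: True,  x3: False,  x4: True,  x5: False,  x6: True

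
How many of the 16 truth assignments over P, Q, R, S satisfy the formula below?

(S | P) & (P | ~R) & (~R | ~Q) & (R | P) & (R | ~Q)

4

There are 2^4 = 16 truth assignments over (P, Q, R, S).
Split on S. With S = 1, the clauses containing S are satisfied and ~S drops from the rest; 2 of the 2^3 = 8 assignments to the other variables satisfy what remains.
With S = 0, by the same count on the reduced clause set, 2 assignments work.
Total: 2 + 2 = 4.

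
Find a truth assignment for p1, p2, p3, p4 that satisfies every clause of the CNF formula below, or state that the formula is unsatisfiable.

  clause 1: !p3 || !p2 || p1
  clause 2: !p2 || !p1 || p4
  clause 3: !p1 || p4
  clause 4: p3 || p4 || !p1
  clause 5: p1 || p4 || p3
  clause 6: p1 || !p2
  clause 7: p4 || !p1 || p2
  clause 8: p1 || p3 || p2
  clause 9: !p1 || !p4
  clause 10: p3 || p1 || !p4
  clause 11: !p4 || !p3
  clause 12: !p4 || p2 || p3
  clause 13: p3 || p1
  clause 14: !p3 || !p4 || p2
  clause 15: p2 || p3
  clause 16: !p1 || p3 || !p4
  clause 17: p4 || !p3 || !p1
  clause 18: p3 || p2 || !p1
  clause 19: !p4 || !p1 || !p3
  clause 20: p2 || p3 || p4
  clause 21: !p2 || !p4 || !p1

Case p1 = false:
(!p2) alone gives p2 = false.
(p3) alone gives p3 = true.
(!p4) alone gives p4 = false.
All clauses are satisfied.

p1=false,  p2=false,  p3=true,  p4=false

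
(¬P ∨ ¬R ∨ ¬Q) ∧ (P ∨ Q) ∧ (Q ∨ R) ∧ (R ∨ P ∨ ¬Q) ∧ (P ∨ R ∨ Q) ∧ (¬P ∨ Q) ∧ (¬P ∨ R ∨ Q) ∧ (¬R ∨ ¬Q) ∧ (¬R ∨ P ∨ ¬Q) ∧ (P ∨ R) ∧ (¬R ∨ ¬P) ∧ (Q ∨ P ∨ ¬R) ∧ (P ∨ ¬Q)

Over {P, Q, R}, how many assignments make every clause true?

1

There are 2^3 = 8 truth assignments over (P, Q, R).
Check each against the 13 clauses (columns in the order P, Q, R):
  F F F  ✗ fails (P ∨ Q)
  F F T  ✗ fails (P ∨ Q)
  F T F  ✗ fails (R ∨ P ∨ ¬Q)
  F T T  ✗ fails (¬R ∨ ¬Q)
  T F F  ✗ fails (Q ∨ R)
  T F T  ✗ fails (¬P ∨ Q)
  T T F  ✓ satisfies all
  T T T  ✗ fails (¬P ∨ ¬R ∨ ¬Q)
1 of the 8 rows is a model.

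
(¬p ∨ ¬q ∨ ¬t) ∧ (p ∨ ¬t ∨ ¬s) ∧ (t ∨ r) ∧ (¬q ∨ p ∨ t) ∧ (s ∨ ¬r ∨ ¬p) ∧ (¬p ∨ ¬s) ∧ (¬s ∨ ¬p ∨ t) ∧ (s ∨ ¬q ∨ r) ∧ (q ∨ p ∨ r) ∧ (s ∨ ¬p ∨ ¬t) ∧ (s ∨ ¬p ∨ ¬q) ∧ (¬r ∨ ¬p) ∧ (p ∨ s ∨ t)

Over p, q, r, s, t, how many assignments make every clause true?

3

There are 2^5 = 32 truth assignments over (p, q, r, s, t).
Split on t. With t = True, the clauses containing t are satisfied and ¬t drops from the rest; 2 of the 2^4 = 16 assignments to the other variables satisfy what remains.
With t = False, by the same count on the reduced clause set, 1 assignment works.
(One model: p=F, q=F, r=T, s=F, t=T.)
Total: 2 + 1 = 3.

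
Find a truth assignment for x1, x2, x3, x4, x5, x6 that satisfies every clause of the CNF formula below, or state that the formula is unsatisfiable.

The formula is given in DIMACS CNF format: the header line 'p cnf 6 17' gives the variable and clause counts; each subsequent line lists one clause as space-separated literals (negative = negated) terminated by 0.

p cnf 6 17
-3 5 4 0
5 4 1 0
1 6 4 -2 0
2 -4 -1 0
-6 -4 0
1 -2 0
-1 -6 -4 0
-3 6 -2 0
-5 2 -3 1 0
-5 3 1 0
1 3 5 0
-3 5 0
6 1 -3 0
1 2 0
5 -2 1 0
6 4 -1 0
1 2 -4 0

x1 ↦ True,  x2 ↦ True,  x3 ↦ True,  x4 ↦ False,  x5 ↦ True,  x6 ↦ True

Suppose x6 = True.
The clause (¬x4) is unit, so x4 = False.
Suppose x3 = True.
The clause (x5) is unit, so x5 = True.
Suppose x1 = True.
No clause remains; x2 is free.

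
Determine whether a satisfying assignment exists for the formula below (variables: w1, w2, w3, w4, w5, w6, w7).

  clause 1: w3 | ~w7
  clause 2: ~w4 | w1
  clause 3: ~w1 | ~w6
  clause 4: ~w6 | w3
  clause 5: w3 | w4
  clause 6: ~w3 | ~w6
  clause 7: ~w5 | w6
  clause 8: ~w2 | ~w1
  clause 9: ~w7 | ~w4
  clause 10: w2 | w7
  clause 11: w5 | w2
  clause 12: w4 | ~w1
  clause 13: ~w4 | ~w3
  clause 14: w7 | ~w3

Suppose w3 = 1.
From the singleton clause (~w6), w6 = 0.
From the singleton clause (~w5), w5 = 0.
From the singleton clause (w2), w2 = 1.
From the singleton clause (~w1), w1 = 0.
From the singleton clause (~w4), w4 = 0.
From the singleton clause (w7), w7 = 1.
This assignment satisfies each clause.
A satisfying assignment: w1 ↦ 0; w2 ↦ 1; w3 ↦ 1; w4 ↦ 0; w5 ↦ 0; w6 ↦ 0; w7 ↦ 1.

Yes, satisfiable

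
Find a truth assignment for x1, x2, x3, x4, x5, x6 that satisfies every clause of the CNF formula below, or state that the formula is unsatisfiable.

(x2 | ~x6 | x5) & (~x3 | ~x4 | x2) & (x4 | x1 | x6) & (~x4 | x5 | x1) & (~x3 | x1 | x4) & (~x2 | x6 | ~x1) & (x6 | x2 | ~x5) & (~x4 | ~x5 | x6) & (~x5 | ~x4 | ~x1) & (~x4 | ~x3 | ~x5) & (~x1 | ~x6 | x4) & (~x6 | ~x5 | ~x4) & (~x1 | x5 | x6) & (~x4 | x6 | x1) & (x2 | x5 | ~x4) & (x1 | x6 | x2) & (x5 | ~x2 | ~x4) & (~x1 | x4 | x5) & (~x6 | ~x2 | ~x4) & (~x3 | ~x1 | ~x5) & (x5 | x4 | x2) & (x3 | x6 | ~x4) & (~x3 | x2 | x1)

x1 ↦ 0,  x2 ↦ 1,  x3 ↦ 0,  x4 ↦ 0,  x5 ↦ 0,  x6 ↦ 1

Branch on x2: set x2 = 1.
Branch on x6: set x6 = 1.
Unit clause (~x4) forces x4 = 0.
Unit clause (~x1) forces x1 = 0.
Unit clause (~x3) forces x3 = 0.
Every clause is now satisfied; x5 is unconstrained.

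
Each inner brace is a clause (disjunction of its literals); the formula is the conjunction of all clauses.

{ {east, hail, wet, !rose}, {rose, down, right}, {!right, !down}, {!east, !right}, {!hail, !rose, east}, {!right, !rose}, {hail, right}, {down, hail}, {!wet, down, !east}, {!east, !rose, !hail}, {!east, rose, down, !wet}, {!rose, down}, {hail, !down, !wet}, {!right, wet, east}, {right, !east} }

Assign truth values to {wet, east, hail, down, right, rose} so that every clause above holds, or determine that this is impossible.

wet: true, east: false, hail: true, down: true, right: false, rose: false

Case right = false:
(hail) alone gives hail = true.
(!east) alone gives east = false.
(!rose) alone gives rose = false.
(down) alone gives down = true.
Every clause is now satisfied; wet is unconstrained.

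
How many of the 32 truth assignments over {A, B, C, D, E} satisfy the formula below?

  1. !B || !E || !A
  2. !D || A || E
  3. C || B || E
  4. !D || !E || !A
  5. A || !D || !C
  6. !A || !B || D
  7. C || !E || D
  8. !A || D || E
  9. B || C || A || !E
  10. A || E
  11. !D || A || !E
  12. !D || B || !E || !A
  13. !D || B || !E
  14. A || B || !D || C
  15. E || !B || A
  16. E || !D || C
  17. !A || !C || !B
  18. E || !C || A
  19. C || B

4

There are 2^5 = 32 truth assignments over (A, B, C, D, E).
Split on D. With D = true, the clauses containing D are satisfied and !D drops from the rest; 1 of the 2^4 = 16 assignments to the other variables satisfy what remains.
With D = false, by the same count on the reduced clause set, 3 assignments work.
Total: 1 + 3 = 4.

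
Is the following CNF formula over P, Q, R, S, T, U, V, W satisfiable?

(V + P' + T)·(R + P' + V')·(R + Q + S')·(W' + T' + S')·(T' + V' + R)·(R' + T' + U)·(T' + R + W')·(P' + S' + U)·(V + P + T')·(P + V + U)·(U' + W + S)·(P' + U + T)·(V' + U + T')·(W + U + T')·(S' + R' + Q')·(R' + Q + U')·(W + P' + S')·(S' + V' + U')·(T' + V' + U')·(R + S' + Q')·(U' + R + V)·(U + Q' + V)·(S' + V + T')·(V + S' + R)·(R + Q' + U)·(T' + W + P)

Case V = 1:
Case R = 1:
Case T = 0:
Case P = 0:
Case S = 0:
Case U = 0:
Every clause is now satisfied; Q, W are unconstrained.
A satisfying assignment: P: 0; Q: 1; R: 1; S: 0; T: 0; U: 0; V: 1; W: 1.

Satisfiable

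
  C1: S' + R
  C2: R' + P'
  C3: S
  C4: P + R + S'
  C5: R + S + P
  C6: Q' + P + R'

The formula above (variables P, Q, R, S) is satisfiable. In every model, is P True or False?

False

Suppose P = 1.
Unit clause (R') forces R = 0.
Unit clause (S') forces S = 0.
But (S) is also a unit clause — contradiction.
So every satisfying assignment has P = False.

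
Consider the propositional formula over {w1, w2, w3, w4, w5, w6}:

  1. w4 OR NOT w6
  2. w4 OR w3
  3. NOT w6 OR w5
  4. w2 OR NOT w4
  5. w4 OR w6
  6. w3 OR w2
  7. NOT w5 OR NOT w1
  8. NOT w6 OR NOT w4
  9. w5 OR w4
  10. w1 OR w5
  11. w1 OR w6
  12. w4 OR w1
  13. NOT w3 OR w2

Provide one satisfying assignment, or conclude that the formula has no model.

w1=true,  w2=true,  w3=false,  w4=true,  w5=false,  w6=false

Branch on w4: set w4 = true.
The clause (w2) is unit, so w2 = true.
The clause (NOT w6) is unit, so w6 = false.
The clause (w1) is unit, so w1 = true.
The clause (NOT w5) is unit, so w5 = false.
Every clause is now satisfied; w3 is unconstrained.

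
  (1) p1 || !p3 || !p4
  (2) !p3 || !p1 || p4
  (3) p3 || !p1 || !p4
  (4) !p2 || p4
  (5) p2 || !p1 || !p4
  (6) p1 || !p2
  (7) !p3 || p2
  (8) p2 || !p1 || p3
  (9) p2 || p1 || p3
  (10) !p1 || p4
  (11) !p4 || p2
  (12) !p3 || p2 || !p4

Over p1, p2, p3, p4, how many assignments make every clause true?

1

There are 2^4 = 16 truth assignments over (p1, p2, p3, p4).
Check each against the 12 clauses (columns in the order p1, p2, p3, p4):
  F F F F  ✗ fails (p2 || p1 || p3)
  F F F T  ✗ fails (p2 || p1 || p3)
  F F T F  ✗ fails (!p3 || p2)
  F F T T  ✗ fails (p1 || !p3 || !p4)
  F T F F  ✗ fails (!p2 || p4)
  F T F T  ✗ fails (p1 || !p2)
  F T T F  ✗ fails (!p2 || p4)
  F T T T  ✗ fails (p1 || !p3 || !p4)
  T F F F  ✗ fails (p2 || !p1 || p3)
  T F F T  ✗ fails (p3 || !p1 || !p4)
  T F T F  ✗ fails (!p3 || !p1 || p4)
  T F T T  ✗ fails (p2 || !p1 || !p4)
  T T F F  ✗ fails (!p2 || p4)
  T T F T  ✗ fails (p3 || !p1 || !p4)
  T T T F  ✗ fails (!p3 || !p1 || p4)
  T T T T  ✓ satisfies all
1 of the 16 rows is a model.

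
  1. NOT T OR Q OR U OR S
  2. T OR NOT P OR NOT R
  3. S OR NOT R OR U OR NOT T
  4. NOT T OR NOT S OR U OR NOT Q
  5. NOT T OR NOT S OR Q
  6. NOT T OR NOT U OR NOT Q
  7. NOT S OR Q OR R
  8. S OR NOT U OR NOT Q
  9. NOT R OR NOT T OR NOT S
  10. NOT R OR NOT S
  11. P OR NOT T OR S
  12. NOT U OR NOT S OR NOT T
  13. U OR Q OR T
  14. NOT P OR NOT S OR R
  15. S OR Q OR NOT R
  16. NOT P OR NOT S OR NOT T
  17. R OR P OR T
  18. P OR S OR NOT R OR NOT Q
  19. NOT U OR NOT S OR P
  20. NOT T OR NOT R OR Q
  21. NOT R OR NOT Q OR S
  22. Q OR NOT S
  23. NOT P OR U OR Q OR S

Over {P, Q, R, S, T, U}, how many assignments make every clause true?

There are 2^6 = 64 truth assignments over (P, Q, R, S, T, U).
Split on Q. With Q = true, the clauses containing Q are satisfied and NOT Q drops from the rest; 2 of the 2^5 = 32 assignments to the other variables satisfy what remains.
With Q = false, by the same count on the reduced clause set, 2 assignments work.
(One model: P=T, Q=F, R=F, S=F, T=F, U=T.)
Total: 2 + 2 = 4.

4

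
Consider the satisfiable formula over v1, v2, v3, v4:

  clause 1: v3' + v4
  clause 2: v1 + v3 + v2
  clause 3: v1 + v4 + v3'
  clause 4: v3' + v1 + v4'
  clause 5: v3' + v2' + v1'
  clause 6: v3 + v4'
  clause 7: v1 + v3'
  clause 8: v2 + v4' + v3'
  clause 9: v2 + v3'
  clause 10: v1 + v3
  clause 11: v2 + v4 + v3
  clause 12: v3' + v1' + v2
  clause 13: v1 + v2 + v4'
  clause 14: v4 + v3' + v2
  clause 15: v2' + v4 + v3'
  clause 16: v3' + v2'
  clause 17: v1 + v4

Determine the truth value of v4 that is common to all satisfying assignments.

False

Suppose v4 = 1.
From the singleton clause (v3), v3 = 1.
From the singleton clause (v1), v1 = 1.
From the singleton clause (v2'), v2 = 0.
That conflicts with the unit clause (v2).
So every satisfying assignment has v4 = False.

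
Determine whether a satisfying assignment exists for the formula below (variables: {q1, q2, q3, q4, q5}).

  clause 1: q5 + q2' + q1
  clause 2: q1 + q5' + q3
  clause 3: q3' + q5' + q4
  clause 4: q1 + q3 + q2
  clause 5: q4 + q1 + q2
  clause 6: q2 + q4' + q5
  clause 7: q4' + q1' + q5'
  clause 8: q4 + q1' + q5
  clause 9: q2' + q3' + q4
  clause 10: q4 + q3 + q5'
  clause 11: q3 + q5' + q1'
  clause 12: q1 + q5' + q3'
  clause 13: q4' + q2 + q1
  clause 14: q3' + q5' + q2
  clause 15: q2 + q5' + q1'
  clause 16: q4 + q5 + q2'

Satisfiable

Try q5 = 0.
Try q2 = 1.
Unit clause (q1) forces q1 = 1.
Unit clause (q4) forces q4 = 1.
Every clause is now satisfied; q3 is unconstrained.
A satisfying assignment: q1: 1, q2: 1, q3: 1, q4: 1, q5: 0.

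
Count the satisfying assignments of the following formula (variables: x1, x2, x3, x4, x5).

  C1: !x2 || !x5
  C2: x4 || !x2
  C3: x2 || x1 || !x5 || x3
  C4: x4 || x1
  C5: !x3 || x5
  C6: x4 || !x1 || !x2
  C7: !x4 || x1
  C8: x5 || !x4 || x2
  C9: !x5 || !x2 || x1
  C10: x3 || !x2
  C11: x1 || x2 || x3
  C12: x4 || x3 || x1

There are 2^5 = 32 truth assignments over (x1, x2, x3, x4, x5).
Split on x3. With x3 = true, the clauses containing x3 are satisfied and !x3 drops from the rest; 2 of the 2^4 = 16 assignments to the other variables satisfy what remains.
With x3 = false, by the same count on the reduced clause set, 3 assignments work.
(One model: x1=T, x2=F, x3=F, x4=F, x5=F.)
Total: 2 + 3 = 5.

5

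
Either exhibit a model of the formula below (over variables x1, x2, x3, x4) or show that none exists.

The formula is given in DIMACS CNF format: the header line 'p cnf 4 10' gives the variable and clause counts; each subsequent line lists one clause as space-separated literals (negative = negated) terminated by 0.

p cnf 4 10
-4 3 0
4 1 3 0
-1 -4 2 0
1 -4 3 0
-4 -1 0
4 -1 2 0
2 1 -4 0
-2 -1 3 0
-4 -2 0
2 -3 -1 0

Try x4 = False.
Try x1 = False.
Unit clause (x3) forces x3 = True.
All clauses hold; x2 can take either value.

x1: False,  x2: False,  x3: True,  x4: False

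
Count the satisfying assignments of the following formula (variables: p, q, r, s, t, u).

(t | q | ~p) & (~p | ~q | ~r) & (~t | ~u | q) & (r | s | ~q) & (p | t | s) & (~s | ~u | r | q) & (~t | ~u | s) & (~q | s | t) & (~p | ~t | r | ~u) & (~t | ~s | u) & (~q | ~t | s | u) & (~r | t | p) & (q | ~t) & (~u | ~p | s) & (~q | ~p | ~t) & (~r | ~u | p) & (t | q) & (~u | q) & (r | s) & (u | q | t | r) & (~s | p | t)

3

There are 2^6 = 64 truth assignments over (p, q, r, s, t, u).
Split on p. With p = 1, the clauses containing p are satisfied and ~p drops from the rest; 2 of the 2^5 = 32 assignments to the other variables satisfy what remains.
With p = 0, by the same count on the reduced clause set, 1 assignment works.
(One model: p=F, q=T, r=F, s=T, t=T, u=T.)
Total: 2 + 1 = 3.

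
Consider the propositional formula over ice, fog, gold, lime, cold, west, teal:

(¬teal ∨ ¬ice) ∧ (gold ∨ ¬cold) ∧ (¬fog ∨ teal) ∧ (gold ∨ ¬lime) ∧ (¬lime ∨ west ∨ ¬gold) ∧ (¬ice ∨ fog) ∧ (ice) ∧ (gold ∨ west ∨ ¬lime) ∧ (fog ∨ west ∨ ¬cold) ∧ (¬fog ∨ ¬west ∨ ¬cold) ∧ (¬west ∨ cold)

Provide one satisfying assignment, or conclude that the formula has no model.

UNSATISFIABLE

(ice) alone gives ice = True.
(¬teal) alone gives teal = False.
(¬fog) alone gives fog = False.
Now (fog) is unsatisfied and unit — conflict.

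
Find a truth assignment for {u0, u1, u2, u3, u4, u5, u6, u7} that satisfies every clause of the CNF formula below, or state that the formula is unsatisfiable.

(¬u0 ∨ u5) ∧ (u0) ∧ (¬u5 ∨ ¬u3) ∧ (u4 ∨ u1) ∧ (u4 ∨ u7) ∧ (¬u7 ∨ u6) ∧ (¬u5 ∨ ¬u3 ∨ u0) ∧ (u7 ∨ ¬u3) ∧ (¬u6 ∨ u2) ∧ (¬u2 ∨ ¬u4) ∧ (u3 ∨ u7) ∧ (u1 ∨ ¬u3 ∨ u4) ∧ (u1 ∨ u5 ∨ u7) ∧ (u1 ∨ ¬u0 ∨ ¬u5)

(u0) alone gives u0 = True.
(u5) alone gives u5 = True.
(¬u3) alone gives u3 = False.
(u7) alone gives u7 = True.
(u6) alone gives u6 = True.
(u2) alone gives u2 = True.
(¬u4) alone gives u4 = False.
(u1) alone gives u1 = True.
Every clause now holds.

u0 ↦ True,  u1 ↦ True,  u2 ↦ True,  u3 ↦ False,  u4 ↦ False,  u5 ↦ True,  u6 ↦ True,  u7 ↦ True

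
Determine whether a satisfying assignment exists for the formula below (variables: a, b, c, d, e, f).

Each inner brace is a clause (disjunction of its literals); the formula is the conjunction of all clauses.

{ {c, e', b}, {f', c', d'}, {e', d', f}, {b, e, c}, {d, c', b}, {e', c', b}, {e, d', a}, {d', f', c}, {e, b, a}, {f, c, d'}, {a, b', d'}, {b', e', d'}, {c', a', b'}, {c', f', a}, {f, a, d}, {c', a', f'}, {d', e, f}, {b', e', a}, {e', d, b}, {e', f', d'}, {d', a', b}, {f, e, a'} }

Satisfiable

Branch on c: set c = 0.
Branch on e: set e = 1.
(b) alone gives b = 1.
(d') alone gives d = 0.
(a) alone gives a = 1.
Every clause is now satisfied; f is unconstrained.
A satisfying assignment: a ↦ 1; b ↦ 1; c ↦ 0; d ↦ 0; e ↦ 1; f ↦ 1.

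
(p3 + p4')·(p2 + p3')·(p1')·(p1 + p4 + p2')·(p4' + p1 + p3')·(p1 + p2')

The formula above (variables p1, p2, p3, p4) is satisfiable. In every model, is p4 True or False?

Suppose p4 = 1.
From the singleton clause (p3), p3 = 1.
From the singleton clause (p2), p2 = 1.
From the singleton clause (p1'), p1 = 0.
But (p1) is also a unit clause — contradiction.
So every satisfying assignment has p4 = False.

False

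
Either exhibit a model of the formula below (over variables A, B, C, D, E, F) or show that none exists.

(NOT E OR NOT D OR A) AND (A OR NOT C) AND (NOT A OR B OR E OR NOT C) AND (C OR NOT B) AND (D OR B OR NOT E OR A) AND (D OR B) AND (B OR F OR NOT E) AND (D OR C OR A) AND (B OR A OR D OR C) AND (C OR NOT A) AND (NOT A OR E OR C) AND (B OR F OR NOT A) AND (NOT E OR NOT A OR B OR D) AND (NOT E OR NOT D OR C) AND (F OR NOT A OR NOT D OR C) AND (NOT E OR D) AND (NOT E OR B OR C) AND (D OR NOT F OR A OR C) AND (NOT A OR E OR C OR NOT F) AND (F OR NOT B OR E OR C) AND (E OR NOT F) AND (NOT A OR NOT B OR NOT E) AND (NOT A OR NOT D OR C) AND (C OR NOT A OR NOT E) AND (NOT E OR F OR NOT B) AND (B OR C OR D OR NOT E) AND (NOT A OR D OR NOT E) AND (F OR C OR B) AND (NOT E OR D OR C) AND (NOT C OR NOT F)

A=true; B=true; C=true; D=false; E=false; F=false

Case A = true:
(C) alone gives C = true.
(NOT F) alone gives F = false.
(B) alone gives B = true.
(NOT E) alone gives E = false.
No clause remains; D is free.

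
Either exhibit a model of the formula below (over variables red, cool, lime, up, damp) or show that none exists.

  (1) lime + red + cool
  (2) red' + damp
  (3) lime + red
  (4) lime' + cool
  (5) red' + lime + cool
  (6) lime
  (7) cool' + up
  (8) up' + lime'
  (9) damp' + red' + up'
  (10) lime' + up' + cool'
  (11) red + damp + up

UNSATISFIABLE

The clause (lime) is unit, so lime = 1.
The clause (cool) is unit, so cool = 1.
The clause (up) is unit, so up = 1.
But (up') is also a unit clause — contradiction.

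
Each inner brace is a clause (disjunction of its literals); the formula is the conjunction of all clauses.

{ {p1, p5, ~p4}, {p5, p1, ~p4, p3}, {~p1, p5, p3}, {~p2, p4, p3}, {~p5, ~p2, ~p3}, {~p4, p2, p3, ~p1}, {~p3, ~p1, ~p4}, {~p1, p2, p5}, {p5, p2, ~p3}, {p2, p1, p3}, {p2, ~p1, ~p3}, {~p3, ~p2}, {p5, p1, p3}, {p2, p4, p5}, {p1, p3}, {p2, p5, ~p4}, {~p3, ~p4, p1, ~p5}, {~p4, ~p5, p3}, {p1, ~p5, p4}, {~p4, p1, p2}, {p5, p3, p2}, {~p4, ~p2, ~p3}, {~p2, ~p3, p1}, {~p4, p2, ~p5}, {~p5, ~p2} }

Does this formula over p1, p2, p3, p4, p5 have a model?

Try p3 = 0.
The clause (p1) is unit, so p1 = 1.
The clause (p5) is unit, so p5 = 1.
The clause (~p4) is unit, so p4 = 0.
The clause (~p2) is unit, so p2 = 0.
Every clause now holds.
A satisfying assignment: p1 ↦ 1,  p2 ↦ 0,  p3 ↦ 0,  p4 ↦ 0,  p5 ↦ 1.

Yes, satisfiable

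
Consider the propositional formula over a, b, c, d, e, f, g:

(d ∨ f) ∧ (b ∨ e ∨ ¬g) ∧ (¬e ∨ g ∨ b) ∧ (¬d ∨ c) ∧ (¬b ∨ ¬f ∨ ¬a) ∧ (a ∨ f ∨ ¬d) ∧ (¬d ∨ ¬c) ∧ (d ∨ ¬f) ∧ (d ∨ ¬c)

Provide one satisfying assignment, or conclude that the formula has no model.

Branch on d: set d = True.
Unit clause (c) forces c = True.
Now (¬c) is unsatisfied and unit — conflict.
Undo d and try d = False.
Unit clause (f) forces f = True.
Now (¬f) is unsatisfied and unit — conflict.
Both values of d lead to a conflict.

UNSATISFIABLE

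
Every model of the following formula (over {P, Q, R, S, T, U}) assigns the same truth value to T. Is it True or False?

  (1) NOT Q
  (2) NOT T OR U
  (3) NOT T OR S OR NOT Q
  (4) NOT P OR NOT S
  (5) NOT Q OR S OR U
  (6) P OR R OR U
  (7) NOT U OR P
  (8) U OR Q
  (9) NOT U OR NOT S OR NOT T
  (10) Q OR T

Suppose T = false.
From the singleton clause (NOT Q), Q = false.
Now (Q) is unsatisfied and unit — conflict.
So every satisfying assignment has T = True.

True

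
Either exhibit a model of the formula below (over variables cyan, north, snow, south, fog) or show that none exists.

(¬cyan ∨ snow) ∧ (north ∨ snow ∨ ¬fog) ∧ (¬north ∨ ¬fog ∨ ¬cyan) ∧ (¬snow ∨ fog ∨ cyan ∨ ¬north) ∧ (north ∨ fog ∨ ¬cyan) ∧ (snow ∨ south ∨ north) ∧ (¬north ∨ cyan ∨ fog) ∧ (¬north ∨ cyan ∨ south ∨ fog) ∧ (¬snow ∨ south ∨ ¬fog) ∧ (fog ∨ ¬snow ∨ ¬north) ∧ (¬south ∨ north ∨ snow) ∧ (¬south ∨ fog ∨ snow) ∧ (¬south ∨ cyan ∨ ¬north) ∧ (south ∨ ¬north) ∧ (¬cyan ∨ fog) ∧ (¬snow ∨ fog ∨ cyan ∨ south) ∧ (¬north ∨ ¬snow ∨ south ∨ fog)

cyan: False,  north: False,  snow: True,  south: True,  fog: False

Suppose cyan = False.
Suppose north = False.
Suppose snow = True.
Suppose south = True.
No clause remains; fog is free.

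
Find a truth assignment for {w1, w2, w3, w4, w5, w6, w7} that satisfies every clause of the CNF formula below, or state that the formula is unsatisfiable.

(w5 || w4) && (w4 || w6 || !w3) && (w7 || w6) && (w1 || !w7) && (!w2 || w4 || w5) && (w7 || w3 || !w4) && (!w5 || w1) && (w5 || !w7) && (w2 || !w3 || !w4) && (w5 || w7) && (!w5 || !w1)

UNSATISFIABLE

Suppose w5 = true.
From the singleton clause (w1), w1 = true.
That conflicts with the unit clause (!w1).
Undo w5 and try w5 = false.
From the singleton clause (w4), w4 = true.
From the singleton clause (!w7), w7 = false.
That conflicts with the unit clause (w7).
Both values of w5 lead to a conflict.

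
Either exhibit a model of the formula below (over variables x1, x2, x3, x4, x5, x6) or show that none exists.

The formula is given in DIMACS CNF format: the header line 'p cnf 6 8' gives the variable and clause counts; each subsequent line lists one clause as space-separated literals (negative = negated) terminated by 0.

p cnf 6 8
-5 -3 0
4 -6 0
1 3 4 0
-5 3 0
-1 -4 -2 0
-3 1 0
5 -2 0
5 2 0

Case x5 = False:
The clause (¬x2) is unit, so x2 = False.
That conflicts with the unit clause (x2).
Backtrack on x5: now try x5 = True.
The clause (¬x3) is unit, so x3 = False.
That conflicts with the unit clause (x3).
Both values of x5 lead to a conflict.

UNSATISFIABLE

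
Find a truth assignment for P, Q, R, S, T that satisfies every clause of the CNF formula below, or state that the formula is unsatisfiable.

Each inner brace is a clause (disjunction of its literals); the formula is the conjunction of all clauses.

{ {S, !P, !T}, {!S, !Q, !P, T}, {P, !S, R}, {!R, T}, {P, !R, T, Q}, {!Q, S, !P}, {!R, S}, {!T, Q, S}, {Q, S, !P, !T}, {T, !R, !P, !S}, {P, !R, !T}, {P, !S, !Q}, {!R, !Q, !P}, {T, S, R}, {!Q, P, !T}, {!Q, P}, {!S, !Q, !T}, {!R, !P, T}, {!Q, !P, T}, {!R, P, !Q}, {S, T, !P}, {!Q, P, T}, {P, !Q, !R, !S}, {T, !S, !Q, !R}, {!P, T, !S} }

P=true; Q=false; R=false; S=true; T=true

Suppose R = false.
Suppose P = true.
Suppose S = true.
From the singleton clause (T), T = true.
From the singleton clause (!Q), Q = false.
All clauses are satisfied.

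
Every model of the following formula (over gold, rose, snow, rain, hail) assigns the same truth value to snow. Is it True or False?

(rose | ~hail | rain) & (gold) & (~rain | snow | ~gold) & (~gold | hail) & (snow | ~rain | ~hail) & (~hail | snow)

True

Suppose snow = 0.
(gold) alone gives gold = 1.
(~rain) alone gives rain = 0.
(hail) alone gives hail = 1.
But (~hail) is also a unit clause — contradiction.
So every satisfying assignment has snow = True.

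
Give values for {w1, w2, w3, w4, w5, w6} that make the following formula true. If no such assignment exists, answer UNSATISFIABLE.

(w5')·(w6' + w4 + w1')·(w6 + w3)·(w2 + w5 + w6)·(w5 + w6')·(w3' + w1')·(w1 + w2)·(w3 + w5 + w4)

(w5') alone gives w5 = 0.
(w6') alone gives w6 = 0.
(w3) alone gives w3 = 1.
(w2) alone gives w2 = 1.
(w1') alone gives w1 = 0.
Every clause is now satisfied; w4 is unconstrained.

w1 ↦ 0,  w2 ↦ 1,  w3 ↦ 1,  w4 ↦ 1,  w5 ↦ 0,  w6 ↦ 0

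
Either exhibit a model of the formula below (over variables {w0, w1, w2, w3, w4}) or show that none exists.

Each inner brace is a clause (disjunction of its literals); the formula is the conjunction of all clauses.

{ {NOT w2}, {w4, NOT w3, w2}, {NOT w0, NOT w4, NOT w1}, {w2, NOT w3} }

From the singleton clause (NOT w2), w2 = false.
From the singleton clause (NOT w3), w3 = false.
Try w0 = true.
Try w4 = false.
All clauses hold; w1 can take either value.

w0: true; w1: false; w2: false; w3: false; w4: false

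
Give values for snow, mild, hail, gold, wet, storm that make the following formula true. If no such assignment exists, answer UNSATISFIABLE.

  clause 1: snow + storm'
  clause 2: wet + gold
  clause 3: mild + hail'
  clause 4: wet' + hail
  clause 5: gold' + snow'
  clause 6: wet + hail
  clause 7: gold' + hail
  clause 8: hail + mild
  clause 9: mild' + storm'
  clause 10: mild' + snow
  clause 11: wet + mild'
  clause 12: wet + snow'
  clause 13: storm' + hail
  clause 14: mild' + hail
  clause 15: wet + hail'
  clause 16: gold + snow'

UNSATISFIABLE

Try snow = 1.
(gold') alone gives gold = 0.
Now (gold) is unsatisfied and unit — conflict.
Undo snow and try snow = 0.
(storm') alone gives storm = 0.
(mild') alone gives mild = 0.
(hail') alone gives hail = 0.
Now (hail) is unsatisfied and unit — conflict.
Both values of snow lead to a conflict.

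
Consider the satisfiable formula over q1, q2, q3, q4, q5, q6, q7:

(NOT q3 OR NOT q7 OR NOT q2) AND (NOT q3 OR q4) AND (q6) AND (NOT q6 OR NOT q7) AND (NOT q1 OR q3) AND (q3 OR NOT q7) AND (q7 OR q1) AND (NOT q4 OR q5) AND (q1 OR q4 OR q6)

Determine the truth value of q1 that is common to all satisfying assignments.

Suppose q1 = false.
Unit clause (q6) forces q6 = true.
Unit clause (NOT q7) forces q7 = false.
That conflicts with the unit clause (q7).
So every satisfying assignment has q1 = True.

True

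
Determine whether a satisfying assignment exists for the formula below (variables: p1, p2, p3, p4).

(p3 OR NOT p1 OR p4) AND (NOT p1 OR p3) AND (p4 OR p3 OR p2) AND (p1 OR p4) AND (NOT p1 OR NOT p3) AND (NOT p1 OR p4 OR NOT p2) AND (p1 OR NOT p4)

Suppose p1 = false.
From the singleton clause (p4), p4 = true.
Now (NOT p4) is unsatisfied and unit — conflict.
Backtrack on p1: now try p1 = true.
From the singleton clause (p3), p3 = true.
Now (NOT p3) is unsatisfied and unit — conflict.
Either choice for p1 ends in contradiction.
No assignment satisfies every clause.

No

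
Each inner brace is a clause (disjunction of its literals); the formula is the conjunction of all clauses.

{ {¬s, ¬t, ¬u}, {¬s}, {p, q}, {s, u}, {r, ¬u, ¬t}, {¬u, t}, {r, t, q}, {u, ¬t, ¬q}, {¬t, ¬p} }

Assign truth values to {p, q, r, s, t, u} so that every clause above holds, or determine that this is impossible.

Unit clause (¬s) forces s = False.
Unit clause (u) forces u = True.
Unit clause (t) forces t = True.
Unit clause (r) forces r = True.
Unit clause (¬p) forces p = False.
Unit clause (q) forces q = True.
Every clause now holds.

p ↦ False,  q ↦ True,  r ↦ True,  s ↦ False,  t ↦ True,  u ↦ True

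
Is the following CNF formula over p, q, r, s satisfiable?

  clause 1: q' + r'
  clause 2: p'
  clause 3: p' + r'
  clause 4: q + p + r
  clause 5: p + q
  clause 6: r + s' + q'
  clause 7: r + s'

(p') alone gives p = 0.
(q) alone gives q = 1.
(r') alone gives r = 0.
(s') alone gives s = 0.
This assignment satisfies each clause.
A satisfying assignment: p=0,  q=1,  r=0,  s=0.

Yes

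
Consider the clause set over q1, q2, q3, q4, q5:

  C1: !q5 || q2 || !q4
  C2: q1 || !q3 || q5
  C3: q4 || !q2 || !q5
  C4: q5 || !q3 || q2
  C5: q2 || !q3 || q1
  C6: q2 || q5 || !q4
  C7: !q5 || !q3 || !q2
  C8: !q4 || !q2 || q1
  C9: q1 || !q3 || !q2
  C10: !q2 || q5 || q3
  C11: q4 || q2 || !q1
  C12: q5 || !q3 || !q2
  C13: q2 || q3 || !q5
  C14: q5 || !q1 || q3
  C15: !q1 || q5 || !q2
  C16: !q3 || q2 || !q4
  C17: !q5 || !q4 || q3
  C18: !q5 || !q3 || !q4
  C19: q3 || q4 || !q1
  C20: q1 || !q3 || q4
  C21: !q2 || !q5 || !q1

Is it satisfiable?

Branch on q5: set q5 = false.
Branch on q1: set q1 = false.
(!q3) alone gives q3 = false.
(!q2) alone gives q2 = false.
(!q4) alone gives q4 = false.
Every clause now holds.
A satisfying assignment: q1 ↦ false, q2 ↦ false, q3 ↦ false, q4 ↦ false, q5 ↦ false.

Satisfiable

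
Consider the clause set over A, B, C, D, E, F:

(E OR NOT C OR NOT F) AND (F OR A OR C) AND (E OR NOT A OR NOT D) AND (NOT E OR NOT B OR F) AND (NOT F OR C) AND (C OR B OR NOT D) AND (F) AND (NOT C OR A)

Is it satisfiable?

(F) alone gives F = true.
(C) alone gives C = true.
(E) alone gives E = true.
(A) alone gives A = true.
No clause remains; B, D are free.
A satisfying assignment: A=true,  B=true,  C=true,  D=true,  E=true,  F=true.

Yes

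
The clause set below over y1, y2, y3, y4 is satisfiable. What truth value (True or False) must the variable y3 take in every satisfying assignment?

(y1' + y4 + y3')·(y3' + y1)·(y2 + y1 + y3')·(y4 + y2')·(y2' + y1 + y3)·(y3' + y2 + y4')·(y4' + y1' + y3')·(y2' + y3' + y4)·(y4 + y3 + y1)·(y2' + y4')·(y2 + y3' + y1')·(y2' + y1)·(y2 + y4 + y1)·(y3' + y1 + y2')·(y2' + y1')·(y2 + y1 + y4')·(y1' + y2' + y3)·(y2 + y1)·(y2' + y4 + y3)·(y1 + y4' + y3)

Suppose y3 = 1.
(y1) alone gives y1 = 1.
(y4) alone gives y4 = 1.
Now (y4') is unsatisfied and unit — conflict.
So every satisfying assignment has y3 = False.

False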